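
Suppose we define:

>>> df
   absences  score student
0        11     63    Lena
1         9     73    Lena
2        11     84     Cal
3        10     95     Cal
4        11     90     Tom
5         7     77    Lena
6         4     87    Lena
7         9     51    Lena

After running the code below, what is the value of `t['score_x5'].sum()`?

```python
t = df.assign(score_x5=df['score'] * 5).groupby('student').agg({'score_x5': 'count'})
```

8

add column score_x5 = df['score'] * 5:
   absences  score student  score_x5
0        11     63    Lena       315
1         9     73    Lena       365
2        11     84     Cal       420
3        10     95     Cal       475
4        11     90     Tom       450
5         7     77    Lena       385
6         4     87    Lena       435
7         9     51    Lena       255
group by student, count of score_x5:
         score_x5
student          
Cal             2
Lena            5
Tom             1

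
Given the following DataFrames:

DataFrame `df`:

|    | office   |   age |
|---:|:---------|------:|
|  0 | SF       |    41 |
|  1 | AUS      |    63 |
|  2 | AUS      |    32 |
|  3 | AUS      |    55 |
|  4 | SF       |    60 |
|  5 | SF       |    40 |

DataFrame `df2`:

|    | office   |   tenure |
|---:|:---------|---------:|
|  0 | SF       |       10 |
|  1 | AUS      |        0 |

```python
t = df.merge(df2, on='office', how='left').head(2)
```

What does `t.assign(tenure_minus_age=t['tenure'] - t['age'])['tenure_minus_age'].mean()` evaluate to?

-47.0

merge on 'office' (how='left') → 6 rows:
  office  age  tenure
0     SF   41      10
1    AUS   63       0
2    AUS   32       0
3    AUS   55       0
4     SF   60      10
5     SF   40      10
take first 2 rows:
  office  age  tenure
0     SF   41      10
1    AUS   63       0
add column tenure_minus_age = t['tenure'] - t['age']:
  office  age  tenure  tenure_minus_age
0     SF   41      10               -31
1    AUS   63       0               -63
Hence -47.0.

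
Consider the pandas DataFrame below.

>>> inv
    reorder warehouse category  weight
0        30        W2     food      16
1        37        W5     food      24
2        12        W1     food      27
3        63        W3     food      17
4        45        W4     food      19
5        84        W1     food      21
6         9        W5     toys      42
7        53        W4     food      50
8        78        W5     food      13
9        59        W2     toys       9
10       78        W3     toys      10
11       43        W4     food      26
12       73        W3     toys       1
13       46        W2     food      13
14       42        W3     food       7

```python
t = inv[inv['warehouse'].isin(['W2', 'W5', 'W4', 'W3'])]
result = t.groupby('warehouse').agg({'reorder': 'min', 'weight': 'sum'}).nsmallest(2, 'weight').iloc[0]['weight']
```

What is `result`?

filter rows where warehouse in ['W2', 'W5', 'W4', 'W3']:
    reorder warehouse category  weight
0        30        W2     food      16
1        37        W5     food      24
3        63        W3     food      17
4        45        W4     food      19
6         9        W5     toys      42
7        53        W4     food      50
8        78        W5     food      13
9        59        W2     toys       9
10       78        W3     toys      10
11       43        W4     food      26
12       73        W3     toys       1
13       46        W2     food      13
14       42        W3     food       7
group by warehouse: min(reorder), sum(weight):
           reorder  weight
warehouse                 
W2              30      38
W3              42      35
W4              43      95
W5               9      79
take 2 rows with smallest weight:
           reorder  weight
warehouse                 
W3              42      35
W2              30      38

35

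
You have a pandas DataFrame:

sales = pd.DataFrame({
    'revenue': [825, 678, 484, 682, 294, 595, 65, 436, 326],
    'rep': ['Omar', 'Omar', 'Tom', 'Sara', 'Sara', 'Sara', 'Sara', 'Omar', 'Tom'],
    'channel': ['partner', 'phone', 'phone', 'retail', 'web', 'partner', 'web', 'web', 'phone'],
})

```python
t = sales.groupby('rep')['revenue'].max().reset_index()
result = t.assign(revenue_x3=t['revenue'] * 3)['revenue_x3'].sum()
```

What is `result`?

5973

group by rep, max of revenue:
rep
Omar    825
Sara    682
Tom     484
Name: revenue, dtype: int64
reset_index():
    rep  revenue
0  Omar      825
1  Sara      682
2   Tom      484
add column revenue_x3 = t['revenue'] * 3:
    rep  revenue  revenue_x3
0  Omar      825        2475
1  Sara      682        2046
2   Tom      484        1452
sum of column 'revenue_x3' → 5973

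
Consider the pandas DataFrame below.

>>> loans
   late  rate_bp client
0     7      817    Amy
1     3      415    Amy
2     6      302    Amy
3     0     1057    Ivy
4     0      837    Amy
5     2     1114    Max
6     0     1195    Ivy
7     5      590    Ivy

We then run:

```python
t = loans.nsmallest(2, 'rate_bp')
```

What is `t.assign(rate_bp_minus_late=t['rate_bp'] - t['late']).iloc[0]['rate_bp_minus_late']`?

296

take 2 rows with smallest rate_bp:
   late  rate_bp client
2     6      302    Amy
1     3      415    Amy
add column rate_bp_minus_late = t['rate_bp'] - t['late']:
   late  rate_bp client  rate_bp_minus_late
2     6      302    Amy                 296
1     3      415    Amy                 412
So iloc[0]['rate_bp_minus_late'] = 296.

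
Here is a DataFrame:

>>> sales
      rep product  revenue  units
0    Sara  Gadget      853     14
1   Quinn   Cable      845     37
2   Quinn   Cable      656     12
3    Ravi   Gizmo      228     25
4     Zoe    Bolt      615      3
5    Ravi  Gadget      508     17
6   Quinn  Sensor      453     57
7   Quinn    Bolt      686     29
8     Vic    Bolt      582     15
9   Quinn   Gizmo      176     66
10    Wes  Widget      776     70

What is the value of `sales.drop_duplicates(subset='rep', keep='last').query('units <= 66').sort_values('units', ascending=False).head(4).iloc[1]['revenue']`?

508

drop duplicate rep (keep=last):
      rep product  revenue  units
0    Sara  Gadget      853     14
4     Zoe    Bolt      615      3
5    Ravi  Gadget      508     17
8     Vic    Bolt      582     15
9   Quinn   Gizmo      176     66
10    Wes  Widget      776     70
filter rows where units <= 66:
     rep product  revenue  units
0   Sara  Gadget      853     14
4    Zoe    Bolt      615      3
5   Ravi  Gadget      508     17
8    Vic    Bolt      582     15
9  Quinn   Gizmo      176     66
sort by units descending:
     rep product  revenue  units
9  Quinn   Gizmo      176     66
5   Ravi  Gadget      508     17
8    Vic    Bolt      582     15
0   Sara  Gadget      853     14
4    Zoe    Bolt      615      3
take first 4 rows:
     rep product  revenue  units
9  Quinn   Gizmo      176     66
5   Ravi  Gadget      508     17
8    Vic    Bolt      582     15
0   Sara  Gadget      853     14
value at position 1, column 'revenue' → 508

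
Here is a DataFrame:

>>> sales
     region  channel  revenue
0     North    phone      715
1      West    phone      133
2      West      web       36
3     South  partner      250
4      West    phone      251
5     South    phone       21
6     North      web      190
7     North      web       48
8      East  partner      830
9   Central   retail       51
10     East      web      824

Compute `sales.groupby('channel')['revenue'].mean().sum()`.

group by channel, mean of revenue:
channel
partner    540.0
phone      280.0
retail      51.0
web        274.5
Name: revenue, dtype: float64
sum of the resulting series → 1145.5

1145.5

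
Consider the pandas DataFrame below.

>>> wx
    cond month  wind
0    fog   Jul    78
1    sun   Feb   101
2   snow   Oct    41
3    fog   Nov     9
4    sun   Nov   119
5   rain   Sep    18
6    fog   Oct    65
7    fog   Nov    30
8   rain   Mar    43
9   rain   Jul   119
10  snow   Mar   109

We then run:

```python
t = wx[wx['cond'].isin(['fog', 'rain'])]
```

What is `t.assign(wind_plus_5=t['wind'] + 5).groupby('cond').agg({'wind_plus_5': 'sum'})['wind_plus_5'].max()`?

filter rows where cond in ['fog', 'rain']:
   cond month  wind
0   fog   Jul    78
3   fog   Nov     9
5  rain   Sep    18
6   fog   Oct    65
7   fog   Nov    30
8  rain   Mar    43
9  rain   Jul   119
add column wind_plus_5 = t['wind'] + 5:
   cond month  wind  wind_plus_5
0   fog   Jul    78           83
3   fog   Nov     9           14
5  rain   Sep    18           23
6   fog   Oct    65           70
7   fog   Nov    30           35
8  rain   Mar    43           48
9  rain   Jul   119          124
group by cond, sum of wind_plus_5:
      wind_plus_5
cond             
fog           202
rain          195
The max of column 'wind_plus_5' is 202.

202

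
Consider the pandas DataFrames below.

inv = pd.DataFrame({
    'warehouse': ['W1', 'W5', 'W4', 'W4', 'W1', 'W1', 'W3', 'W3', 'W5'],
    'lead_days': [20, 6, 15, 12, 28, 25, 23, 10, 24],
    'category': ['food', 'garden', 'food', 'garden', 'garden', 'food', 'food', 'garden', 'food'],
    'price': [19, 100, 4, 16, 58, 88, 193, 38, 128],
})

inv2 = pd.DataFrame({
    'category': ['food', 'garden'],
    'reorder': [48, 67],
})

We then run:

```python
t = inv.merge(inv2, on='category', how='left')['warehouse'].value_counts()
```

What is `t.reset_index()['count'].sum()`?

merge on 'category' (how='left') → 9 rows:
  warehouse  lead_days category  price  reorder
0        W1         20     food     19       48
1        W5          6   garden    100       67
2        W4         15     food      4       48
3        W4         12   garden     16       67
4        W1         28   garden     58       67
5        W1         25     food     88       48
6        W3         23     food    193       48
7        W3         10   garden     38       67
8        W5         24     food    128       48
value_counts of warehouse:
warehouse
W1    3
W5    2
W4    2
W3    2
Name: count, dtype: int64
reset_index():
  warehouse  count
0        W1      3
1        W5      2
2        W4      2
3        W3      2
Taking the sum of column 'count' gives 9.

9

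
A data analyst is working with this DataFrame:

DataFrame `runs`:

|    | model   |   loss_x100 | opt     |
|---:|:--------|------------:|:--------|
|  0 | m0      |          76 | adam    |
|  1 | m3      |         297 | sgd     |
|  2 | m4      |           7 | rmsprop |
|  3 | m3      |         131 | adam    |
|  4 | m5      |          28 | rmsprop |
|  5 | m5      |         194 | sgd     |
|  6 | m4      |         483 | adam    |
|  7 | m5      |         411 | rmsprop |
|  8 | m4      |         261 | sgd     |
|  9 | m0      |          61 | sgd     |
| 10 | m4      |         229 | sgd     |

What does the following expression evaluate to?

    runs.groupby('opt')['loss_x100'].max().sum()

group by opt, max of loss_x100:
opt
adam       483
rmsprop    411
sgd        297
Name: loss_x100, dtype: int64
Taking the sum of the resulting series gives 1191.

1191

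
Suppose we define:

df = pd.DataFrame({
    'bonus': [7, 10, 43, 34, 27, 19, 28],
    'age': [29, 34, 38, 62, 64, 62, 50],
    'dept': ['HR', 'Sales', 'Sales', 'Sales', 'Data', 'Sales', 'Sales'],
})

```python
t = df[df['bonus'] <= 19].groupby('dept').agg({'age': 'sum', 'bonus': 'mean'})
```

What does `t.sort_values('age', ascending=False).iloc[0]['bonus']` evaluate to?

14.5

filter rows where bonus <= 19:
   bonus  age   dept
0      7   29     HR
1     10   34  Sales
5     19   62  Sales
group by dept: sum(age), mean(bonus):
       age  bonus
dept             
HR      29    7.0
Sales   96   14.5
sort by age descending:
       age  bonus
dept             
Sales   96   14.5
HR      29    7.0
Then the value at position 0, column 'bonus': 14.5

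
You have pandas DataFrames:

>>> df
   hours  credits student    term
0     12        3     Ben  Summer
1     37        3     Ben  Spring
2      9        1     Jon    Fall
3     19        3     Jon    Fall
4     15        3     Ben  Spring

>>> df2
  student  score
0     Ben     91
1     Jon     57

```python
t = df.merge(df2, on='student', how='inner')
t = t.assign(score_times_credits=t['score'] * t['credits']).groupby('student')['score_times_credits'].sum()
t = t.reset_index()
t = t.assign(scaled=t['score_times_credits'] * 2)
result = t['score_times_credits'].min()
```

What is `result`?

228

merge on 'student' (how='inner') → 5 rows:
   hours  credits student    term  score
0     12        3     Ben  Summer     91
1     37        3     Ben  Spring     91
2      9        1     Jon    Fall     57
3     19        3     Jon    Fall     57
4     15        3     Ben  Spring     91
add column score_times_credits = t['score'] * t['credits']:
   hours  credits student    term  score  score_times_credits
0     12        3     Ben  Summer     91                  273
1     37        3     Ben  Spring     91                  273
2      9        1     Jon    Fall     57                   57
3     19        3     Jon    Fall     57                  171
4     15        3     Ben  Spring     91                  273
group by student, sum of score_times_credits:
student
Ben    819
Jon    228
Name: score_times_credits, dtype: int64
reset_index():
  student  score_times_credits
0     Ben                  819
1     Jon                  228
add column scaled = t['score_times_credits'] * 2:
  student  score_times_credits  scaled
0     Ben                  819    1638
1     Jon                  228     456
Finally, min of column 'score_times_credits' = 228.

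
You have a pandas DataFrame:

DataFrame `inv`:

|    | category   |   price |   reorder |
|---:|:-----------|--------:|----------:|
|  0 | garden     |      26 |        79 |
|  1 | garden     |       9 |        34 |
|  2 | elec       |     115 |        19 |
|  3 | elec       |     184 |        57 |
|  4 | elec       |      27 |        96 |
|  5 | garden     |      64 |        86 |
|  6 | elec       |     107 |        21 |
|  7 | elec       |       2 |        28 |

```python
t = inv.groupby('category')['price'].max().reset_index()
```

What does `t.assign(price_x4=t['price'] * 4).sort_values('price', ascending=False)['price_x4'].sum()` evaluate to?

992

group by category, max of price:
category
elec      184
garden     64
Name: price, dtype: int64
reset_index():
  category  price
0     elec    184
1   garden     64
add column price_x4 = t['price'] * 4:
  category  price  price_x4
0     elec    184       736
1   garden     64       256
sort by price descending:
  category  price  price_x4
0     elec    184       736
1   garden     64       256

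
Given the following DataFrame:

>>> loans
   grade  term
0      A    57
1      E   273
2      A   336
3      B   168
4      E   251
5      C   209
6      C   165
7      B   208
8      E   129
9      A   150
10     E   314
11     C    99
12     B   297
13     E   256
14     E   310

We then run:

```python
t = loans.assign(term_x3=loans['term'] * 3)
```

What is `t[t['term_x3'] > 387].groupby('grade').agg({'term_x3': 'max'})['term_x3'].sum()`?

add column term_x3 = loans['term'] * 3:
   grade  term  term_x3
0      A    57      171
1      E   273      819
2      A   336     1008
3      B   168      504
4      E   251      753
5      C   209      627
6      C   165      495
7      B   208      624
8      E   129      387
9      A   150      450
10     E   314      942
11     C    99      297
12     B   297      891
13     E   256      768
14     E   310      930
filter rows where term_x3 > 387:
   grade  term  term_x3
1      E   273      819
2      A   336     1008
3      B   168      504
4      E   251      753
5      C   209      627
6      C   165      495
7      B   208      624
9      A   150      450
10     E   314      942
12     B   297      891
13     E   256      768
14     E   310      930
group by grade, max of term_x3:
       term_x3
grade         
A         1008
B          891
C          627
E          942
Taking the sum of column 'term_x3' gives 3468.

3468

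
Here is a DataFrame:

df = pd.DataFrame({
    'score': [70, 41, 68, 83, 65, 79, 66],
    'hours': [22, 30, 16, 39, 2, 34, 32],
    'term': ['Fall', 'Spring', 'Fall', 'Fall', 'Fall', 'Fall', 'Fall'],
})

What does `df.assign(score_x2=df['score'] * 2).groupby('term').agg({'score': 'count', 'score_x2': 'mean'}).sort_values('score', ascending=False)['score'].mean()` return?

3.5

add column score_x2 = df['score'] * 2:
   score  hours    term  score_x2
0     70     22    Fall       140
1     41     30  Spring        82
2     68     16    Fall       136
3     83     39    Fall       166
4     65      2    Fall       130
5     79     34    Fall       158
6     66     32    Fall       132
group by term: count(score), mean(score_x2):
        score    score_x2
term                     
Fall        6  143.666667
Spring      1   82.000000
sort by score descending:
        score    score_x2
term                     
Fall        6  143.666667
Spring      1   82.000000
Reading off the mean of column 'score', we get 3.5.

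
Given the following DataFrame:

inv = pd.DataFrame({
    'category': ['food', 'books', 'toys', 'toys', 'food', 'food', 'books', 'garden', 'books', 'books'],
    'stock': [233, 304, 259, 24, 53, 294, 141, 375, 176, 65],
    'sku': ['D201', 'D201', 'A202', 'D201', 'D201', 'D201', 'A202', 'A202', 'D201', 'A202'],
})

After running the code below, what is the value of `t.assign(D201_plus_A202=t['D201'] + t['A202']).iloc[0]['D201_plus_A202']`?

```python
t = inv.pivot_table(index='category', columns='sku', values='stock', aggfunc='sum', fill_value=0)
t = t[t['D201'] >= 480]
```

pivot: rows=category, cols=sku, sum(stock):
sku       A202  D201
category            
books      206   480
food         0   580
garden     375     0
toys       259    24
filter rows where D201 >= 480:
sku       A202  D201
category            
books      206   480
food         0   580
add column D201_plus_A202 = t['D201'] + t['A202']:
sku       A202  D201  D201_plus_A202
category                            
books      206   480             686
food         0   580             580
Then the value at position 0, column 'D201_plus_A202': 686

686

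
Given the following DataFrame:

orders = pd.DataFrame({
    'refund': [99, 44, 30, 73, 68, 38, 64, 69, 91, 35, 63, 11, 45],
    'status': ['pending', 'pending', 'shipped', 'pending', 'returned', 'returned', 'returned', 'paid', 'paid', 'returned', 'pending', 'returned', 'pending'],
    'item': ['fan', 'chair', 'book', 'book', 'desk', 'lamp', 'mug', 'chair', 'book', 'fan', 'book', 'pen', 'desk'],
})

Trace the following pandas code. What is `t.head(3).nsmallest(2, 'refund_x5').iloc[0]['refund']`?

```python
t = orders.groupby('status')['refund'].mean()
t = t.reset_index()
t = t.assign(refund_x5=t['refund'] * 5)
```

43.2

group by status, mean of refund:
status
paid        80.0
pending     64.8
returned    43.2
shipped     30.0
Name: refund, dtype: float64
reset_index():
     status  refund
0      paid    80.0
1   pending    64.8
2  returned    43.2
3   shipped    30.0
add column refund_x5 = t['refund'] * 5:
     status  refund  refund_x5
0      paid    80.0      400.0
1   pending    64.8      324.0
2  returned    43.2      216.0
3   shipped    30.0      150.0
take first 3 rows:
     status  refund  refund_x5
0      paid    80.0      400.0
1   pending    64.8      324.0
2  returned    43.2      216.0
take 2 rows with smallest refund_x5:
     status  refund  refund_x5
2  returned    43.2      216.0
1   pending    64.8      324.0
Reading off the value at position 0, column 'refund', we get 43.2.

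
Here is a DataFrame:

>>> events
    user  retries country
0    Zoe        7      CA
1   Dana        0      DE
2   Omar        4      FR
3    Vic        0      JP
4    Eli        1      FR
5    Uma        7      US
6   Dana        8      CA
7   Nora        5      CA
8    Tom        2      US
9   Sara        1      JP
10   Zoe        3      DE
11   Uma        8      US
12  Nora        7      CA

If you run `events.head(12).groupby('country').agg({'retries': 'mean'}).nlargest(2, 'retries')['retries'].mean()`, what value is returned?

6.16666666667

take first 12 rows:
    user  retries country
0    Zoe        7      CA
1   Dana        0      DE
2   Omar        4      FR
3    Vic        0      JP
4    Eli        1      FR
5    Uma        7      US
6   Dana        8      CA
7   Nora        5      CA
8    Tom        2      US
9   Sara        1      JP
10   Zoe        3      DE
11   Uma        8      US
group by country, mean of retries:
          retries
country          
CA       6.666667
DE       1.500000
FR       2.500000
JP       0.500000
US       5.666667
take 2 rows with largest retries:
          retries
country          
CA       6.666667
US       5.666667
The mean of column 'retries' is 6.16666666667.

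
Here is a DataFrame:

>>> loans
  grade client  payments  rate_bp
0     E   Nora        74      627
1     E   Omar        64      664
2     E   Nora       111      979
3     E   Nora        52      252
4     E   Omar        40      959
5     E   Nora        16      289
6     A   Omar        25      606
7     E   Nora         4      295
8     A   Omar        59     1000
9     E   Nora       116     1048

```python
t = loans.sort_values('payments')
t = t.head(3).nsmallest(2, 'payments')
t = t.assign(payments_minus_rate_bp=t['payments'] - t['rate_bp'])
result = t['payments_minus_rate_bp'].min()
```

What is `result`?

sort by payments:
  grade client  payments  rate_bp
7     E   Nora         4      295
5     E   Nora        16      289
6     A   Omar        25      606
4     E   Omar        40      959
3     E   Nora        52      252
8     A   Omar        59     1000
1     E   Omar        64      664
0     E   Nora        74      627
2     E   Nora       111      979
9     E   Nora       116     1048
take first 3 rows:
  grade client  payments  rate_bp
7     E   Nora         4      295
5     E   Nora        16      289
6     A   Omar        25      606
take 2 rows with smallest payments:
  grade client  payments  rate_bp
7     E   Nora         4      295
5     E   Nora        16      289
add column payments_minus_rate_bp = t['payments'] - t['rate_bp']:
  grade client  payments  rate_bp  payments_minus_rate_bp
7     E   Nora         4      295                    -291
5     E   Nora        16      289                    -273

-291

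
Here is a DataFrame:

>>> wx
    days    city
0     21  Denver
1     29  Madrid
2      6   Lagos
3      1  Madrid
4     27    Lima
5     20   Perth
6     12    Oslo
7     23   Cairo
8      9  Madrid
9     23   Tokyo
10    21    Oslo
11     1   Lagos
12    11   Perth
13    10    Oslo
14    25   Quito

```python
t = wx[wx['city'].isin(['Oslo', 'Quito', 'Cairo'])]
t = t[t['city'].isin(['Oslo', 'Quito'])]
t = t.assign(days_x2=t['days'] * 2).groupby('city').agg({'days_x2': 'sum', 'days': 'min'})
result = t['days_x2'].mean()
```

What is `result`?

68.0

filter rows where city in ['Oslo', 'Quito', 'Cairo']:
    days   city
6     12   Oslo
7     23  Cairo
10    21   Oslo
13    10   Oslo
14    25  Quito
filter rows where city in ['Oslo', 'Quito']:
    days   city
6     12   Oslo
10    21   Oslo
13    10   Oslo
14    25  Quito
add column days_x2 = t['days'] * 2:
    days   city  days_x2
6     12   Oslo       24
10    21   Oslo       42
13    10   Oslo       20
14    25  Quito       50
group by city: sum(days_x2), min(days):
       days_x2  days
city                
Oslo        86    10
Quito       50    25
Finally, mean of column 'days_x2' = 68.0.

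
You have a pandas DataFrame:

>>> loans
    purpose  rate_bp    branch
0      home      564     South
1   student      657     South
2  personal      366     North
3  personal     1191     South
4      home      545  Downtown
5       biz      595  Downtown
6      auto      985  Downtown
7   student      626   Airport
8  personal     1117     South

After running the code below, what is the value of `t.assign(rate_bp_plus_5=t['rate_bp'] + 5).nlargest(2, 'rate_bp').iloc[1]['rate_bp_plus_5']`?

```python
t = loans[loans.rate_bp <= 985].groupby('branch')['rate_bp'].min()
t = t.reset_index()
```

569

filter rows where rate_bp <= 985:
    purpose  rate_bp    branch
0      home      564     South
1   student      657     South
2  personal      366     North
4      home      545  Downtown
5       biz      595  Downtown
6      auto      985  Downtown
7   student      626   Airport
group by branch, min of rate_bp:
branch
Airport     626
Downtown    545
North       366
South       564
Name: rate_bp, dtype: int64
reset_index():
     branch  rate_bp
0   Airport      626
1  Downtown      545
2     North      366
3     South      564
add column rate_bp_plus_5 = t['rate_bp'] + 5:
     branch  rate_bp  rate_bp_plus_5
0   Airport      626             631
1  Downtown      545             550
2     North      366             371
3     South      564             569
take 2 rows with largest rate_bp:
    branch  rate_bp  rate_bp_plus_5
0  Airport      626             631
3    South      564             569
Taking the value at position 1, column 'rate_bp_plus_5' gives 569.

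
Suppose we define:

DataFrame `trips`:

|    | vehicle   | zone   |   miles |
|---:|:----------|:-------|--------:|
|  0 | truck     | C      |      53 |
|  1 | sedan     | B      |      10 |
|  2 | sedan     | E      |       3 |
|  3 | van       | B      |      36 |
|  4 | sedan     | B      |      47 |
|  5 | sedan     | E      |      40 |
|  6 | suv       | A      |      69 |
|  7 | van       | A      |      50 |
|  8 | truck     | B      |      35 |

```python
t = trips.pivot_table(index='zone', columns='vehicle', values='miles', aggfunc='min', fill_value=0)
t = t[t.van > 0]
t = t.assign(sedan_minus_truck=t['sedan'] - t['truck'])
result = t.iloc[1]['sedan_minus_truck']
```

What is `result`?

-25

pivot: rows=zone, cols=vehicle, min(miles):
vehicle  sedan  suv  truck  van
zone                           
A            0   69      0   50
B           10    0     35   36
C            0    0     53    0
E            3    0      0    0
filter rows where van > 0:
vehicle  sedan  suv  truck  van
zone                           
A            0   69      0   50
B           10    0     35   36
add column sedan_minus_truck = t['sedan'] - t['truck']:
vehicle  sedan  suv  truck  van  sedan_minus_truck
zone                                              
A            0   69      0   50                  0
B           10    0     35   36                -25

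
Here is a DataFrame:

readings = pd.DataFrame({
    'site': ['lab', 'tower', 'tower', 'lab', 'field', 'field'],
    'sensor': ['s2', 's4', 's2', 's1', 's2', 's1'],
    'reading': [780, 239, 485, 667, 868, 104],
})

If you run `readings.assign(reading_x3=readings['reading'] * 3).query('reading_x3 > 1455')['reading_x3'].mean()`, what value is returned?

add column reading_x3 = readings['reading'] * 3:
    site sensor  reading  reading_x3
0    lab     s2      780        2340
1  tower     s4      239         717
2  tower     s2      485        1455
3    lab     s1      667        2001
4  field     s2      868        2604
5  field     s1      104         312
filter rows where reading_x3 > 1455:
    site sensor  reading  reading_x3
0    lab     s2      780        2340
3    lab     s1      667        2001
4  field     s2      868        2604

2315.0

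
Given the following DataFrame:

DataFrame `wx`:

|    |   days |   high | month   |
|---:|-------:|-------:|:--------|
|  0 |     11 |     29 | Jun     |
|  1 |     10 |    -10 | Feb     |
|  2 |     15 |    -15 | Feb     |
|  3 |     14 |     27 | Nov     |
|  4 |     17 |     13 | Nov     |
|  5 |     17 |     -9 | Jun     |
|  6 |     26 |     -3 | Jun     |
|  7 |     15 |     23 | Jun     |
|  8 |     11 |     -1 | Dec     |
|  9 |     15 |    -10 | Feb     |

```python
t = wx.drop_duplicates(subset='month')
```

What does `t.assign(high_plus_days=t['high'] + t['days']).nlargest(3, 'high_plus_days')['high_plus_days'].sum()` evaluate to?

drop duplicate month (keep=first):
   days  high month
0    11    29   Jun
1    10   -10   Feb
3    14    27   Nov
8    11    -1   Dec
add column high_plus_days = t['high'] + t['days']:
   days  high month  high_plus_days
0    11    29   Jun              40
1    10   -10   Feb               0
3    14    27   Nov              41
8    11    -1   Dec              10
take 3 rows with largest high_plus_days:
   days  high month  high_plus_days
3    14    27   Nov              41
0    11    29   Jun              40
8    11    -1   Dec              10
Taking the sum of column 'high_plus_days' gives 91.

91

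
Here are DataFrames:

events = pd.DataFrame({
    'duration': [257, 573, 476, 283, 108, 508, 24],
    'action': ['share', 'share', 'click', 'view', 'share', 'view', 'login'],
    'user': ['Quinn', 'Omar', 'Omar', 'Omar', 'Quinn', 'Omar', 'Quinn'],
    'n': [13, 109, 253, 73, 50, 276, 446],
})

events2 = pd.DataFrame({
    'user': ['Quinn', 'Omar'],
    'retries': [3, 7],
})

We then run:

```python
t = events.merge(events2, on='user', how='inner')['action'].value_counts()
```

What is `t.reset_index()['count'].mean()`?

1.75

merge on 'user' (how='inner') → 7 rows:
   duration action   user    n  retries
0       257  share  Quinn   13        3
1       573  share   Omar  109        7
2       476  click   Omar  253        7
3       283   view   Omar   73        7
4       108  share  Quinn   50        3
5       508   view   Omar  276        7
6        24  login  Quinn  446        3
value_counts of action:
action
share    3
view     2
click    1
login    1
Name: count, dtype: int64
reset_index():
  action  count
0  share      3
1   view      2
2  click      1
3  login      1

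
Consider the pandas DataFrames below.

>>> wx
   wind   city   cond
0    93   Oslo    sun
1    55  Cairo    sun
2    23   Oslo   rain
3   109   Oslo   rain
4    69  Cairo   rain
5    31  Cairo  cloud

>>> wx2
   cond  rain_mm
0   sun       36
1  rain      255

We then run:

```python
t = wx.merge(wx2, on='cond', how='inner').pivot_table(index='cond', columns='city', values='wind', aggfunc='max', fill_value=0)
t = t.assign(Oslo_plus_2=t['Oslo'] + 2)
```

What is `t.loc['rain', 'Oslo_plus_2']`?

merge on 'cond' (how='inner') → 5 rows:
   wind   city  cond  rain_mm
0    93   Oslo   sun       36
1    55  Cairo   sun       36
2    23   Oslo  rain      255
3   109   Oslo  rain      255
4    69  Cairo  rain      255
pivot: rows=cond, cols=city, max(wind):
city  Cairo  Oslo
cond             
rain     69   109
sun      55    93
add column Oslo_plus_2 = t['Oslo'] + 2:
city  Cairo  Oslo  Oslo_plus_2
cond                          
rain     69   109          111
sun      55    93           95
So loc['rain', 'Oslo_plus_2'] = 111.

111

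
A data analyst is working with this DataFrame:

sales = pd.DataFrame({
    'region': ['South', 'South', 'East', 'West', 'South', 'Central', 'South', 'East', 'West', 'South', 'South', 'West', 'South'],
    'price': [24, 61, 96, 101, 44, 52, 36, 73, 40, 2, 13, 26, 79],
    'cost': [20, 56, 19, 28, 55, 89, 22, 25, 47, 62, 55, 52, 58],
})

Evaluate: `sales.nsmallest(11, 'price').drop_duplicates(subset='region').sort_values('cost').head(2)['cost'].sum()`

take 11 rows with smallest price:
     region  price  cost
9     South      2    62
10    South     13    55
0     South     24    20
11     West     26    52
6     South     36    22
8      West     40    47
4     South     44    55
5   Central     52    89
1     South     61    56
7      East     73    25
12    South     79    58
drop duplicate region (keep=first):
     region  price  cost
9     South      2    62
11     West     26    52
5   Central     52    89
7      East     73    25
sort by cost:
     region  price  cost
7      East     73    25
11     West     26    52
9     South      2    62
5   Central     52    89
take first 2 rows:
   region  price  cost
7    East     73    25
11   West     26    52

77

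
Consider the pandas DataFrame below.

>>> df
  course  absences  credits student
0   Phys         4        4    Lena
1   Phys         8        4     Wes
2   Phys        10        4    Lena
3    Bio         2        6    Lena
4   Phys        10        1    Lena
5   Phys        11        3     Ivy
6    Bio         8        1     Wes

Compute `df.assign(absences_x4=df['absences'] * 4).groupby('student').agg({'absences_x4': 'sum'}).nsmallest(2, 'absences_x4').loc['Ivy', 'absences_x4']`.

44

add column absences_x4 = df['absences'] * 4:
  course  absences  credits student  absences_x4
0   Phys         4        4    Lena           16
1   Phys         8        4     Wes           32
2   Phys        10        4    Lena           40
3    Bio         2        6    Lena            8
4   Phys        10        1    Lena           40
5   Phys        11        3     Ivy           44
6    Bio         8        1     Wes           32
group by student, sum of absences_x4:
         absences_x4
student             
Ivy               44
Lena             104
Wes               64
take 2 rows with smallest absences_x4:
         absences_x4
student             
Ivy               44
Wes               64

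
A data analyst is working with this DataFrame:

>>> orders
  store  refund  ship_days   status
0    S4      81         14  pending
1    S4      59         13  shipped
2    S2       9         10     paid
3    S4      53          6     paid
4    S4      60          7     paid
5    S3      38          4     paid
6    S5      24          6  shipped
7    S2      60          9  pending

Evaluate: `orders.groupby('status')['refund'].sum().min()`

83

group by status, sum of refund:
status
paid       160
pending    141
shipped     83
Name: refund, dtype: int64
min of the resulting series → 83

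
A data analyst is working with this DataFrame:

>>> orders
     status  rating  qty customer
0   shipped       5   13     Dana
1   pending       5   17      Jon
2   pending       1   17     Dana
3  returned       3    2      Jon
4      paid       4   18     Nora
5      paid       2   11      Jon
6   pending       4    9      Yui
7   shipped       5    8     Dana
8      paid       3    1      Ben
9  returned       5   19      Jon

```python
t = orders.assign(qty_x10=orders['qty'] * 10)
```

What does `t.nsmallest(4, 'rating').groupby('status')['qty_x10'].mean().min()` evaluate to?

add column qty_x10 = orders['qty'] * 10:
     status  rating  qty customer  qty_x10
0   shipped       5   13     Dana      130
1   pending       5   17      Jon      170
2   pending       1   17     Dana      170
3  returned       3    2      Jon       20
4      paid       4   18     Nora      180
5      paid       2   11      Jon      110
6   pending       4    9      Yui       90
7   shipped       5    8     Dana       80
8      paid       3    1      Ben       10
9  returned       5   19      Jon      190
take 4 rows with smallest rating:
     status  rating  qty customer  qty_x10
2   pending       1   17     Dana      170
5      paid       2   11      Jon      110
3  returned       3    2      Jon       20
8      paid       3    1      Ben       10
group by status, mean of qty_x10:
status
paid         60.0
pending     170.0
returned     20.0
Name: qty_x10, dtype: float64
min of the resulting series → 20.0

20.0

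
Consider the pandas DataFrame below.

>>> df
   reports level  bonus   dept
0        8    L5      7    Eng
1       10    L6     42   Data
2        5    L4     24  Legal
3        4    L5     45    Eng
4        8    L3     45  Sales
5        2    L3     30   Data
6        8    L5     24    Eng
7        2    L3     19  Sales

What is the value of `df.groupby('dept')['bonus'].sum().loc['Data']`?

group by dept, sum of bonus:
dept
Data     72
Eng      76
Legal    24
Sales    64
Name: bonus, dtype: int64
Finally, value at index 'Data' = 72.

72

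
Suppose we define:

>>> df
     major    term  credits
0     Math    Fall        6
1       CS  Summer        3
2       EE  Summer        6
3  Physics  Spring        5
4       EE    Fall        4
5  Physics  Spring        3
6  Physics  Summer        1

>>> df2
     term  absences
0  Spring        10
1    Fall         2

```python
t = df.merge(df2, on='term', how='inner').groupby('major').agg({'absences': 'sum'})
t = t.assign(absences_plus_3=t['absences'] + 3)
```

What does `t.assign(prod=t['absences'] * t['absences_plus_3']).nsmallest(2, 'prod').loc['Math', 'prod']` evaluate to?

10

merge on 'term' (how='inner') → 4 rows:
     major    term  credits  absences
0     Math    Fall        6         2
1  Physics  Spring        5        10
2       EE    Fall        4         2
3  Physics  Spring        3        10
group by major, sum of absences:
         absences
major            
EE              2
Math            2
Physics        20
add column absences_plus_3 = t['absences'] + 3:
         absences  absences_plus_3
major                             
EE              2                5
Math            2                5
Physics        20               23
add column prod = t['absences'] * t['absences_plus_3']:
         absences  absences_plus_3  prod
major                                   
EE              2                5    10
Math            2                5    10
Physics        20               23   460
take 2 rows with smallest prod:
       absences  absences_plus_3  prod
major                                 
EE            2                5    10
Math          2                5    10
Finally, value at row 'Math', column 'prod' = 10.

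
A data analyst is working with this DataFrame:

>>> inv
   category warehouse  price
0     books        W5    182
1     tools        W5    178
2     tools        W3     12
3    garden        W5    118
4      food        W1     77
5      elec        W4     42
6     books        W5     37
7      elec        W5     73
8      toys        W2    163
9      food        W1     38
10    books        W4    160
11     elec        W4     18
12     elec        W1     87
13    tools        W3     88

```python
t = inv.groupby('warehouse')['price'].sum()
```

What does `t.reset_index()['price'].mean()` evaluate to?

group by warehouse, sum of price:
warehouse
W1    202
W2    163
W3    100
W4    220
W5    588
Name: price, dtype: int64
reset_index():
  warehouse  price
0        W1    202
1        W2    163
2        W3    100
3        W4    220
4        W5    588
Then the mean of column 'price': 254.6

254.6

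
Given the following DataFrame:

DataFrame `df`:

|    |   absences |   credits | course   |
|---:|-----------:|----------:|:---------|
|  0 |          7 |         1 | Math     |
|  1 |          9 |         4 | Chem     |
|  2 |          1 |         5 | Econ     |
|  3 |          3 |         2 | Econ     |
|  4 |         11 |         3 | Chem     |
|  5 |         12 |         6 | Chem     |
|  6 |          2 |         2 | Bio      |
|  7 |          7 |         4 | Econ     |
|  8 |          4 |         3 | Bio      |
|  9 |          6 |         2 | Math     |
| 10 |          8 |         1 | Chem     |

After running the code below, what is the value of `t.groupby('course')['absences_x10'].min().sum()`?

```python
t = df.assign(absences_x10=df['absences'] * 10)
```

add column absences_x10 = df['absences'] * 10:
    absences  credits course  absences_x10
0          7        1   Math            70
1          9        4   Chem            90
2          1        5   Econ            10
3          3        2   Econ            30
4         11        3   Chem           110
5         12        6   Chem           120
6          2        2    Bio            20
7          7        4   Econ            70
8          4        3    Bio            40
9          6        2   Math            60
10         8        1   Chem            80
group by course, min of absences_x10:
course
Bio     20
Chem    80
Econ    10
Math    60
Name: absences_x10, dtype: int64
Taking the sum of the resulting series gives 170.

170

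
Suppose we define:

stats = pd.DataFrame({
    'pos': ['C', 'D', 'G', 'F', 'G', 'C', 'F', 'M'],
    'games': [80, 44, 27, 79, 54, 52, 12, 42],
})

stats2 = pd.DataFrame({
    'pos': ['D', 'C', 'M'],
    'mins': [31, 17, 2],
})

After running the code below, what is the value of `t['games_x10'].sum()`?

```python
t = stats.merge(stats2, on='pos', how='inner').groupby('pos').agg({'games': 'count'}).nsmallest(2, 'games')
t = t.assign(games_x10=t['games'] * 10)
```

merge on 'pos' (how='inner') → 4 rows:
  pos  games  mins
0   C     80    17
1   D     44    31
2   C     52    17
3   M     42     2
group by pos, count of games:
     games
pos       
C        2
D        1
M        1
take 2 rows with smallest games:
     games
pos       
D        1
M        1
add column games_x10 = t['games'] * 10:
     games  games_x10
pos                  
D        1         10
M        1         10
sum of column 'games_x10' → 20

20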